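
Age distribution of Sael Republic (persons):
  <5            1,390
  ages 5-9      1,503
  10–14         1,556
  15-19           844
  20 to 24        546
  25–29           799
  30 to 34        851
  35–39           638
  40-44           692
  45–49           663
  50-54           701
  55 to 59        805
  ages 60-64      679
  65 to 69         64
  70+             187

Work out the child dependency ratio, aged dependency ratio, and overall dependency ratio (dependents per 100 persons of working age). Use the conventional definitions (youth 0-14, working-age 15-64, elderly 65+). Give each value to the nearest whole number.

0–14: 1,390 + 1,503 + 1,556 = 4,449
15–64: 844 + 546 + 799 + 851 + 638 + 692 + 663 + 701 + 805 + 679 = 7,218
65+: 64 + 187 = 251
Youth dependency ratio = 4,449 / 7,218 × 100 = 62
Old-age dependency ratio = 251 / 7,218 × 100 = 3
Total dependency ratio = (4,449 + 251) / 7,218 × 100 = 4,700 / 7,218 × 100 = 65

Youth dependency ratio: 62
Old-age dependency ratio: 3
Total dependency ratio: 65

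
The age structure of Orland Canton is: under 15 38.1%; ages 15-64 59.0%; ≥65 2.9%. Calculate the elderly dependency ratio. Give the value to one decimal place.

Old-age dependency ratio = 2.9 / 59.0 × 100 = 4.9

Old-age dependency ratio: 4.9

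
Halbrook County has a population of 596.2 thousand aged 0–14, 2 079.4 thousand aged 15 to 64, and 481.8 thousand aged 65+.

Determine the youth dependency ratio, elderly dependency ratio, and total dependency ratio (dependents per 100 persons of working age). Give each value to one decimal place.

Youth dependency ratio = 596.2 / 2 079.4 × 100 = 28.7
Old-age dependency ratio = 481.8 / 2 079.4 × 100 = 23.2
Total dependency ratio = (596.2 + 481.8) / 2 079.4 × 100 = 1 078.0 / 2 079.4 × 100 = 51.8

Youth dependency ratio: 28.7
Old-age dependency ratio: 23.2
Total dependency ratio: 51.8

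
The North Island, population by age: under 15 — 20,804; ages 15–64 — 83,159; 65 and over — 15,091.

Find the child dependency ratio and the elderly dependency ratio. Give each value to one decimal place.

Youth dependency ratio = 20,804 / 83,159 × 100 = 25.0
Old-age dependency ratio = 15,091 / 83,159 × 100 = 18.1

Youth dependency ratio: 25.0
Old-age dependency ratio: 18.1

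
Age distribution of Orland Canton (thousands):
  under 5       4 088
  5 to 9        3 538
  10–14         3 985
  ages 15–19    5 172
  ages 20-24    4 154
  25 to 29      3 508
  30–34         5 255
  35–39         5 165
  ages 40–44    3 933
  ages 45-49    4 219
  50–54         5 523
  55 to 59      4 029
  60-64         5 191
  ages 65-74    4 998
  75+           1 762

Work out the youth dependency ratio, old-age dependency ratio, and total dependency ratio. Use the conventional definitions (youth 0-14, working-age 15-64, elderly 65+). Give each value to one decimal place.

Youth dependency ratio: 25.2
Old-age dependency ratio: 14.6
Total dependency ratio: 39.8

0–14: 4 088 + 3 538 + 3 985 = 11 611
15–64: 5 172 + 4 154 + 3 508 + 5 255 + 5 165 + 3 933 + 4 219 + 5 523 + 4 029 + 5 191 = 46 149
65+: 4 998 + 1 762 = 6 760
Youth dependency ratio = 11 611 / 46 149 × 100 = 25.2
Old-age dependency ratio = 6 760 / 46 149 × 100 = 14.6
Total dependency ratio = (11 611 + 6 760) / 46 149 × 100 = 18 371 / 46 149 × 100 = 39.8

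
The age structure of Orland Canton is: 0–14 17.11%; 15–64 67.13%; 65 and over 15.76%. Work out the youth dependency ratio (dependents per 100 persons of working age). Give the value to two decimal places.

Youth dependency ratio: 25.49

Youth dependency ratio = 17.11 / 67.13 × 100 = 25.49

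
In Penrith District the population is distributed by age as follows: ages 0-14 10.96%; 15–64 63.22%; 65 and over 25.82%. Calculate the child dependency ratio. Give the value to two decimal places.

Youth dependency ratio: 17.34

Youth dependency ratio = 10.96 / 63.22 × 100 = 17.34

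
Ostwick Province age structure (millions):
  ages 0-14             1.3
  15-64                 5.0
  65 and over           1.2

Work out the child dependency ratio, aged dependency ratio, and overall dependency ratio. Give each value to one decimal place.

Youth dependency ratio: 26.0
Old-age dependency ratio: 24.0
Total dependency ratio: 50.0

Youth dependency ratio = 1.3 / 5.0 × 100 = 26.0
Old-age dependency ratio = 1.2 / 5.0 × 100 = 24.0
Total dependency ratio = (1.3 + 1.2) / 5.0 × 100 = 2.5 / 5.0 × 100 = 50.0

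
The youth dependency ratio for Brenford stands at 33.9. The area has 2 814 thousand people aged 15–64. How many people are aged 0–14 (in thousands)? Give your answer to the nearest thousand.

Aged 0–14: 954

Youth dependency ratio = youth / working-age × 100
33.9 = Y / 2 814 × 100
⇒ 954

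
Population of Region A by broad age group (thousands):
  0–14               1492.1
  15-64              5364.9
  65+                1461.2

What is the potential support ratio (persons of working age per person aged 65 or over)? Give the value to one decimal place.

Potential support ratio: 3.7

Potential support ratio = 5364.9 / 1461.2 = 3.7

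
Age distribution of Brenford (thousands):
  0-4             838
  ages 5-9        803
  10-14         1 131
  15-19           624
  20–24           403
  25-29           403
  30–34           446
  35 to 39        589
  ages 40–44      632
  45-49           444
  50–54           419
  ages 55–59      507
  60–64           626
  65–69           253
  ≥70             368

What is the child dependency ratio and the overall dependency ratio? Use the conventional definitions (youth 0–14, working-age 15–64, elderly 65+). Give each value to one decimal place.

0–14: 838 + 803 + 1 131 = 2 772
15–64: 624 + 403 + 403 + 446 + 589 + 632 + 444 + 419 + 507 + 626 = 5 093
65+: 253 + 368 = 621
Youth dependency ratio = 2 772 / 5 093 × 100 = 54.4
Total dependency ratio = (2 772 + 621) / 5 093 × 100 = 3 393 / 5 093 × 100 = 66.6

Youth dependency ratio: 54.4
Total dependency ratio: 66.6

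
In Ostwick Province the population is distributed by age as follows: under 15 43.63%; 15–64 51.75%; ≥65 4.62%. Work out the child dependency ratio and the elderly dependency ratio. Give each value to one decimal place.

Youth dependency ratio: 84.3
Old-age dependency ratio: 8.9

Youth dependency ratio = 43.63 / 51.75 × 100 = 84.3
Old-age dependency ratio = 4.62 / 51.75 × 100 = 8.9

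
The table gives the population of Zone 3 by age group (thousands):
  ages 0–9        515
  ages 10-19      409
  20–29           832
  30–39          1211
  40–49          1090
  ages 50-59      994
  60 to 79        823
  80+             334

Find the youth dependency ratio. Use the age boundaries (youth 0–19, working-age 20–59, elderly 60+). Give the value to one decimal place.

Youth dependency ratio: 22.4

0–19: 515 + 409 = 924
20–59: 832 + 1211 + 1090 + 994 = 4127
60+: 823 + 334 = 1157
Youth dependency ratio = 924 / 4127 × 100 = 22.4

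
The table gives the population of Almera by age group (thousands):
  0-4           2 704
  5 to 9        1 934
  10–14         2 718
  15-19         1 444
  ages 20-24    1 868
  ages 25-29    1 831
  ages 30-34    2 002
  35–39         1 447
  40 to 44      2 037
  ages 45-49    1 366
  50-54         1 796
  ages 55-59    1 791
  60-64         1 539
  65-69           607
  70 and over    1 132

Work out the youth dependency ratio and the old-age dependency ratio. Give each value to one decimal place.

Youth dependency ratio: 43.0
Old-age dependency ratio: 10.2

0–14: 2 704 + 1 934 + 2 718 = 7 356
15–64: 1 444 + 1 868 + 1 831 + 2 002 + 1 447 + 2 037 + 1 366 + 1 796 + 1 791 + 1 539 = 17 121
65+: 607 + 1 132 = 1 739
Youth dependency ratio = 7 356 / 17 121 × 100 = 43.0
Old-age dependency ratio = 1 739 / 17 121 × 100 = 10.2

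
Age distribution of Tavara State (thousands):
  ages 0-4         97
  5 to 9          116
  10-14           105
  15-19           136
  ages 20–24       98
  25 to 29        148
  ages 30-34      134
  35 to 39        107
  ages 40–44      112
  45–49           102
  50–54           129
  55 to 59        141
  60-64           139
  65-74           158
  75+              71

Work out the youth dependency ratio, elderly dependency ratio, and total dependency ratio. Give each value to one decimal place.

0–14: 97 + 116 + 105 = 318
15–64: 136 + 98 + 148 + 134 + 107 + 112 + 102 + 129 + 141 + 139 = 1246
65+: 158 + 71 = 229
Youth dependency ratio = 318 / 1246 × 100 = 25.5
Old-age dependency ratio = 229 / 1246 × 100 = 18.4
Total dependency ratio = (318 + 229) / 1246 × 100 = 547 / 1246 × 100 = 43.9

Youth dependency ratio: 25.5
Old-age dependency ratio: 18.4
Total dependency ratio: 43.9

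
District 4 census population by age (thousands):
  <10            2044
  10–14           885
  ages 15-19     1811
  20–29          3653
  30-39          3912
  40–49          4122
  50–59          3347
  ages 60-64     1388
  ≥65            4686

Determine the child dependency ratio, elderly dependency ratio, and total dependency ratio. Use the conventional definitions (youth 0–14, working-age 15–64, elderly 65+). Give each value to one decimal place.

0–14: 2044 + 885 = 2929
15–64: 1811 + 3653 + 3912 + 4122 + 3347 + 1388 = 18233
65+: 4686
Youth dependency ratio = 2929 / 18233 × 100 = 16.1
Old-age dependency ratio = 4686 / 18233 × 100 = 25.7
Total dependency ratio = (2929 + 4686) / 18233 × 100 = 7615 / 18233 × 100 = 41.8

Youth dependency ratio: 16.1
Old-age dependency ratio: 25.7
Total dependency ratio: 41.8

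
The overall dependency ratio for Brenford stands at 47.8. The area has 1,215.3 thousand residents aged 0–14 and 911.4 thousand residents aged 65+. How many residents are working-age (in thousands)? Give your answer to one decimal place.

Working-age: 4,449.2

Total dependency ratio = (youth + elderly) / working-age × 100
47.8 = (1,215.3 + 911.4) / W × 100
⇒ 4,449.2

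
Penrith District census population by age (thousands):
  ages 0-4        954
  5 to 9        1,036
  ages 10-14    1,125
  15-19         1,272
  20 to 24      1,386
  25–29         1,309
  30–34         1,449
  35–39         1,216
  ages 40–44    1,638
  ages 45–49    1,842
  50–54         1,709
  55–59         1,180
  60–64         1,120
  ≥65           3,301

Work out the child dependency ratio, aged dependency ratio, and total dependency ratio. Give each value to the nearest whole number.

0–14: 954 + 1,036 + 1,125 = 3,115
15–64: 1,272 + 1,386 + 1,309 + 1,449 + 1,216 + 1,638 + 1,842 + 1,709 + 1,180 + 1,120 = 14,121
65+: 3,301
Youth dependency ratio = 3,115 / 14,121 × 100 = 22
Old-age dependency ratio = 3,301 / 14,121 × 100 = 23
Total dependency ratio = (3,115 + 3,301) / 14,121 × 100 = 6,416 / 14,121 × 100 = 45

Youth dependency ratio: 22
Old-age dependency ratio: 23
Total dependency ratio: 45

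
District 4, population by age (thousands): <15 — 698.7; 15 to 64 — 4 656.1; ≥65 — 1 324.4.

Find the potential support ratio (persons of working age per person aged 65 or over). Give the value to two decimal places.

Potential support ratio = 4 656.1 / 1 324.4 = 3.52

Potential support ratio: 3.52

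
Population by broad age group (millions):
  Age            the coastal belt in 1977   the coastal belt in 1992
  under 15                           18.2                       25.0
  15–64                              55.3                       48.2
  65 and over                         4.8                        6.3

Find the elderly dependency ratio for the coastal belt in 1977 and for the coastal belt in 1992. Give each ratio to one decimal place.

the coastal belt in 1977: 4.8 / 55.3 × 100 = 8.7
the coastal belt in 1992: 6.3 / 48.2 × 100 = 13.1

the coastal belt in 1977: 8.7
the coastal belt in 1992: 13.1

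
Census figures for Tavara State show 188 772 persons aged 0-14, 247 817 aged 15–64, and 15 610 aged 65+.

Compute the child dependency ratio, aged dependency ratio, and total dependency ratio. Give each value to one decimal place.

Youth dependency ratio: 76.2
Old-age dependency ratio: 6.3
Total dependency ratio: 82.5

Youth dependency ratio = 188 772 / 247 817 × 100 = 76.2
Old-age dependency ratio = 15 610 / 247 817 × 100 = 6.3
Total dependency ratio = (188 772 + 15 610) / 247 817 × 100 = 204 382 / 247 817 × 100 = 82.5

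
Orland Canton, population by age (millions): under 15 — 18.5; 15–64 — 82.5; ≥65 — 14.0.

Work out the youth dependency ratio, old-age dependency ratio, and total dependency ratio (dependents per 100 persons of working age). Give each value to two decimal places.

Youth dependency ratio: 22.42
Old-age dependency ratio: 16.97
Total dependency ratio: 39.39

Youth dependency ratio = 18.5 / 82.5 × 100 = 22.42
Old-age dependency ratio = 14.0 / 82.5 × 100 = 16.97
Total dependency ratio = (18.5 + 14.0) / 82.5 × 100 = 32.5 / 82.5 × 100 = 39.39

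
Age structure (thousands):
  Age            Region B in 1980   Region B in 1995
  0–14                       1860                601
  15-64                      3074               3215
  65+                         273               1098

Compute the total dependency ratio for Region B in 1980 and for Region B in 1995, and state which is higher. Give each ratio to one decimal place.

Region B in 1980: 69.4
Region B in 1995: 52.8
Higher: Region B in 1980

Region B in 1980: (1860 + 273) / 3074 × 100 = 2133 / 3074 × 100 = 69.4
Region B in 1995: (601 + 1098) / 3215 × 100 = 1699 / 3215 × 100 = 52.8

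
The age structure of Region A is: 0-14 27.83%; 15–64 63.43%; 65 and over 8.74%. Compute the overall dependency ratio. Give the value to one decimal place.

Total dependency ratio = (27.83 + 8.74) / 63.43 × 100 = 36.57 / 63.43 × 100 = 57.7

Total dependency ratio: 57.7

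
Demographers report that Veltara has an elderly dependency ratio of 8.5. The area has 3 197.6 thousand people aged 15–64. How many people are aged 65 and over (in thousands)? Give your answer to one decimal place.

Old-age dependency ratio = elderly / working-age × 100
8.5 = E / 3 197.6 × 100
⇒ 271.8

Aged 65 and over: 271.8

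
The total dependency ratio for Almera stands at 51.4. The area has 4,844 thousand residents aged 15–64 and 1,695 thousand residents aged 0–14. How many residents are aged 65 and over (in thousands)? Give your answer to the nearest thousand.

Aged 65 and over: 795

Total dependency ratio = (youth + elderly) / working-age × 100
51.4 = (1,695 + E) / 4,844 × 100
⇒ 795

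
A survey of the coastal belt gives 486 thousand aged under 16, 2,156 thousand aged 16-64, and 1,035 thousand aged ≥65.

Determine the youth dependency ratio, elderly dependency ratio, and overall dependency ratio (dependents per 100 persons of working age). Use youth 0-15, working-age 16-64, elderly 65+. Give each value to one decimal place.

Youth dependency ratio: 22.5
Old-age dependency ratio: 48.0
Total dependency ratio: 70.5

Youth dependency ratio = 486 / 2,156 × 100 = 22.5
Old-age dependency ratio = 1,035 / 2,156 × 100 = 48.0
Total dependency ratio = (486 + 1,035) / 2,156 × 100 = 1,521 / 2,156 × 100 = 70.5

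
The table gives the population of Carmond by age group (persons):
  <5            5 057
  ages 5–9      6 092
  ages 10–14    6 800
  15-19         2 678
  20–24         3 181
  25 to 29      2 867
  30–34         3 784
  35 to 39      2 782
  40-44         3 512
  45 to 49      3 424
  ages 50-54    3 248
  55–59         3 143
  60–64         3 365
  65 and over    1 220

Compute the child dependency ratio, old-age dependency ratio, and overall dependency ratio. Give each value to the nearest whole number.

0–14: 5 057 + 6 092 + 6 800 = 17 949
15–64: 2 678 + 3 181 + 2 867 + 3 784 + 2 782 + 3 512 + 3 424 + 3 248 + 3 143 + 3 365 = 31 984
65+: 1 220
Youth dependency ratio = 17 949 / 31 984 × 100 = 56
Old-age dependency ratio = 1 220 / 31 984 × 100 = 4
Total dependency ratio = (17 949 + 1 220) / 31 984 × 100 = 19 169 / 31 984 × 100 = 60

Youth dependency ratio: 56
Old-age dependency ratio: 4
Total dependency ratio: 60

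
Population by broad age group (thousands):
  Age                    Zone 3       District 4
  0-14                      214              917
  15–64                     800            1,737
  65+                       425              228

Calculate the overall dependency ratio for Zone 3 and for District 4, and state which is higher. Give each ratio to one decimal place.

Zone 3: 79.9
District 4: 65.9
Higher: Zone 3

Zone 3: (214 + 425) / 800 × 100 = 639 / 800 × 100 = 79.9
District 4: (917 + 228) / 1,737 × 100 = 1,145 / 1,737 × 100 = 65.9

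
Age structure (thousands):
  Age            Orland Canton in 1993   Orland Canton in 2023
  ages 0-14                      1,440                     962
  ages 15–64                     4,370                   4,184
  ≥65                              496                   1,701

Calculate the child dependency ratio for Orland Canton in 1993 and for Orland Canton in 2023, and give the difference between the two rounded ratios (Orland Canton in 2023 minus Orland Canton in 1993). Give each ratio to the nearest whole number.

Orland Canton in 1993: 33
Orland Canton in 2023: 23
Difference: -10

Orland Canton in 1993: 1,440 / 4,370 × 100 = 33
Orland Canton in 2023: 962 / 4,184 × 100 = 23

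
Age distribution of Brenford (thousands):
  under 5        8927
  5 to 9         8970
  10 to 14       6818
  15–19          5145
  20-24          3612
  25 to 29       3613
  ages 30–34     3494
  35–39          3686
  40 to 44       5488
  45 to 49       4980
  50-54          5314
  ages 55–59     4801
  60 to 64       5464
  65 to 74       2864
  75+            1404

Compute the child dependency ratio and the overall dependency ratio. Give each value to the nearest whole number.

0–14: 8927 + 8970 + 6818 = 24715
15–64: 5145 + 3612 + 3613 + 3494 + 3686 + 5488 + 4980 + 5314 + 4801 + 5464 = 45597
65+: 2864 + 1404 = 4268
Youth dependency ratio = 24715 / 45597 × 100 = 54
Total dependency ratio = (24715 + 4268) / 45597 × 100 = 28983 / 45597 × 100 = 64

Youth dependency ratio: 54
Total dependency ratio: 64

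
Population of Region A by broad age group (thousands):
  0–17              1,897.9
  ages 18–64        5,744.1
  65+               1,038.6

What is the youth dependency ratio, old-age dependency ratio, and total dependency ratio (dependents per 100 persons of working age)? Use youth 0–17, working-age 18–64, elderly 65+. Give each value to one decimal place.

Youth dependency ratio = 1,897.9 / 5,744.1 × 100 = 33.0
Old-age dependency ratio = 1,038.6 / 5,744.1 × 100 = 18.1
Total dependency ratio = (1,897.9 + 1,038.6) / 5,744.1 × 100 = 2,936.5 / 5,744.1 × 100 = 51.1

Youth dependency ratio: 33.0
Old-age dependency ratio: 18.1
Total dependency ratio: 51.1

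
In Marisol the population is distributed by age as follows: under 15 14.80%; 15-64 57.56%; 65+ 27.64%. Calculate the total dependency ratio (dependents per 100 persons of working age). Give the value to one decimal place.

Total dependency ratio: 73.7

Total dependency ratio = (14.80 + 27.64) / 57.56 × 100 = 42.44 / 57.56 × 100 = 73.7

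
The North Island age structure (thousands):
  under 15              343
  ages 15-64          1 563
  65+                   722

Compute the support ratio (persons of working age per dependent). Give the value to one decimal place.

Support ratio = 1 563 / (343 + 722) = 1 563 / 1 065 = 1.5

Support ratio: 1.5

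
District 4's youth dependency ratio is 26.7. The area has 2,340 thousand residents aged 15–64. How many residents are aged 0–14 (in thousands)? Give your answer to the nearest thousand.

Youth dependency ratio = youth / working-age × 100
26.7 = Y / 2,340 × 100
⇒ 625

Aged 0–14: 625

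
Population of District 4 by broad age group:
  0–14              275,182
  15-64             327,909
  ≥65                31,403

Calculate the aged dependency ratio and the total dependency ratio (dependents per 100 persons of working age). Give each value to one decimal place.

Old-age dependency ratio = 31,403 / 327,909 × 100 = 9.6
Total dependency ratio = (275,182 + 31,403) / 327,909 × 100 = 306,585 / 327,909 × 100 = 93.5

Old-age dependency ratio: 9.6
Total dependency ratio: 93.5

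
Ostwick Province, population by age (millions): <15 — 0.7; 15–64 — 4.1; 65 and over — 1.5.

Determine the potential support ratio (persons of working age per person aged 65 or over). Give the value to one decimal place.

Potential support ratio = 4.1 / 1.5 = 2.7

Potential support ratio: 2.7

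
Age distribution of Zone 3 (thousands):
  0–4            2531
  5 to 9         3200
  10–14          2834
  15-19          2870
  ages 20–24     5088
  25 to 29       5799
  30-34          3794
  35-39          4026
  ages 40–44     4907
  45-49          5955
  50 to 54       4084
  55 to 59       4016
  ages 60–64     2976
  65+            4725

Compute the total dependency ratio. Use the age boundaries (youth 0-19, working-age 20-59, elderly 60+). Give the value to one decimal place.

Total dependency ratio: 50.8

0–19: 2531 + 3200 + 2834 + 2870 = 11435
20–59: 5088 + 5799 + 3794 + 4026 + 4907 + 5955 + 4084 + 4016 = 37669
60+: 2976 + 4725 = 7701
Total dependency ratio = (11435 + 7701) / 37669 × 100 = 19136 / 37669 × 100 = 50.8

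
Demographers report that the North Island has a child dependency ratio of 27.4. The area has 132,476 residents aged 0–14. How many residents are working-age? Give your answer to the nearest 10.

Working-age: 483,490

Youth dependency ratio = youth / working-age × 100
27.4 = 132,476 / W × 100
⇒ 483,490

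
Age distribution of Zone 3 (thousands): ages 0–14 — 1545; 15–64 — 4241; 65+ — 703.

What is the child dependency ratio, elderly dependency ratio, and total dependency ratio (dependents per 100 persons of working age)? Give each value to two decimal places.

Youth dependency ratio = 1545 / 4241 × 100 = 36.43
Old-age dependency ratio = 703 / 4241 × 100 = 16.58
Total dependency ratio = (1545 + 703) / 4241 × 100 = 2248 / 4241 × 100 = 53.01

Youth dependency ratio: 36.43
Old-age dependency ratio: 16.58
Total dependency ratio: 53.01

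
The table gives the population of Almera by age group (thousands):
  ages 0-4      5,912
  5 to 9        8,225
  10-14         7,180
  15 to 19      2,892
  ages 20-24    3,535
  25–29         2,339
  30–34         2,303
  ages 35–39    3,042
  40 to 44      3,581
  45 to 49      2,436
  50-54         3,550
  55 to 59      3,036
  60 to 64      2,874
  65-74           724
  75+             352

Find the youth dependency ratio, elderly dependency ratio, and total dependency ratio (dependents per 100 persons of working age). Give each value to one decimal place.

0–14: 5,912 + 8,225 + 7,180 = 21,317
15–64: 2,892 + 3,535 + 2,339 + 2,303 + 3,042 + 3,581 + 2,436 + 3,550 + 3,036 + 2,874 = 29,588
65+: 724 + 352 = 1,076
Youth dependency ratio = 21,317 / 29,588 × 100 = 72.0
Old-age dependency ratio = 1,076 / 29,588 × 100 = 3.6
Total dependency ratio = (21,317 + 1,076) / 29,588 × 100 = 22,393 / 29,588 × 100 = 75.7

Youth dependency ratio: 72.0
Old-age dependency ratio: 3.6
Total dependency ratio: 75.7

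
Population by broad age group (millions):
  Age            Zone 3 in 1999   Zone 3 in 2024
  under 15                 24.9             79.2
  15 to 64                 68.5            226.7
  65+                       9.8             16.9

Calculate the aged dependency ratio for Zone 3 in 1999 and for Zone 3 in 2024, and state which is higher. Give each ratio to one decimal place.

Zone 3 in 1999: 14.3
Zone 3 in 2024: 7.5
Higher: Zone 3 in 1999

Zone 3 in 1999: 9.8 / 68.5 × 100 = 14.3
Zone 3 in 2024: 16.9 / 226.7 × 100 = 7.5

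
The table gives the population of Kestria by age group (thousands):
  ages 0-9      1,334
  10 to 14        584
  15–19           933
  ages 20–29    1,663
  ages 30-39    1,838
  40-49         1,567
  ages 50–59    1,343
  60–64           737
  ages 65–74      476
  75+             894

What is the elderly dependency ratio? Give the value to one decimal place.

0–14: 1,334 + 584 = 1,918
15–64: 933 + 1,663 + 1,838 + 1,567 + 1,343 + 737 = 8,081
65+: 476 + 894 = 1,370
Old-age dependency ratio = 1,370 / 8,081 × 100 = 17.0

Old-age dependency ratio: 17.0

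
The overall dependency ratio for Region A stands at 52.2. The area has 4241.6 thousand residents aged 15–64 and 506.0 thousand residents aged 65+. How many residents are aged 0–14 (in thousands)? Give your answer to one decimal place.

Total dependency ratio = (youth + elderly) / working-age × 100
52.2 = (Y + 506.0) / 4241.6 × 100
⇒ 1708.1

Aged 0–14: 1708.1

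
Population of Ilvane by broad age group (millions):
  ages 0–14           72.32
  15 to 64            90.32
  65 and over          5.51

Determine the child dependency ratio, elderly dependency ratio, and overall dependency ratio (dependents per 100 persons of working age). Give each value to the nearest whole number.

Youth dependency ratio: 80
Old-age dependency ratio: 6
Total dependency ratio: 86

Youth dependency ratio = 72.32 / 90.32 × 100 = 80
Old-age dependency ratio = 5.51 / 90.32 × 100 = 6
Total dependency ratio = (72.32 + 5.51) / 90.32 × 100 = 77.83 / 90.32 × 100 = 86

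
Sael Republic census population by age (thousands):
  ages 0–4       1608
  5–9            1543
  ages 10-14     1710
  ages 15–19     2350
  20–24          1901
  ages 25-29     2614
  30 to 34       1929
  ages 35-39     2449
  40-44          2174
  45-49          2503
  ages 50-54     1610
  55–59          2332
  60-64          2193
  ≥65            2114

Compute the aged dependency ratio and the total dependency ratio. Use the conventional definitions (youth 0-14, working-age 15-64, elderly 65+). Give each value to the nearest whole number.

Old-age dependency ratio: 10
Total dependency ratio: 32

0–14: 1608 + 1543 + 1710 = 4861
15–64: 2350 + 1901 + 2614 + 1929 + 2449 + 2174 + 2503 + 1610 + 2332 + 2193 = 22055
65+: 2114
Old-age dependency ratio = 2114 / 22055 × 100 = 10
Total dependency ratio = (4861 + 2114) / 22055 × 100 = 6975 / 22055 × 100 = 32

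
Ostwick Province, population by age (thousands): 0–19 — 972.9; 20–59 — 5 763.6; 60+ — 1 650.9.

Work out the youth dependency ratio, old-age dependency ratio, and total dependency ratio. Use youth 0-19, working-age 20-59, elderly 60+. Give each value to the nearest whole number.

Youth dependency ratio = 972.9 / 5 763.6 × 100 = 17
Old-age dependency ratio = 1 650.9 / 5 763.6 × 100 = 29
Total dependency ratio = (972.9 + 1 650.9) / 5 763.6 × 100 = 2 623.8 / 5 763.6 × 100 = 46

Youth dependency ratio: 17
Old-age dependency ratio: 29
Total dependency ratio: 46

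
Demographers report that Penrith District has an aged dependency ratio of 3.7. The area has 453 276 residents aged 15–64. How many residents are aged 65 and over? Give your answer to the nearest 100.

Old-age dependency ratio = elderly / working-age × 100
3.7 = E / 453 276 × 100
⇒ 16 800

Aged 65 and over: 16 800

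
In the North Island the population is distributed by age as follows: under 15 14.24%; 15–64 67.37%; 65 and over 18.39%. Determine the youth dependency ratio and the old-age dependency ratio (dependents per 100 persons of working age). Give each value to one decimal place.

Youth dependency ratio: 21.1
Old-age dependency ratio: 27.3

Youth dependency ratio = 14.24 / 67.37 × 100 = 21.1
Old-age dependency ratio = 18.39 / 67.37 × 100 = 27.3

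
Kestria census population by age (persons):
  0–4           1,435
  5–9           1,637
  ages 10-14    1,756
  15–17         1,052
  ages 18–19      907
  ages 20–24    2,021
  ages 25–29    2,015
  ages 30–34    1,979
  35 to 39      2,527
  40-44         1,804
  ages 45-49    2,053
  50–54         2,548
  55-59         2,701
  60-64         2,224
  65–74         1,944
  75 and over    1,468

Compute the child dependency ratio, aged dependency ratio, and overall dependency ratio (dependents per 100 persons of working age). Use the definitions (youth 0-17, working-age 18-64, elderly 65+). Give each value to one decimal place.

Youth dependency ratio: 28.3
Old-age dependency ratio: 16.4
Total dependency ratio: 44.7

0–17: 1,435 + 1,637 + 1,756 + 1,052 = 5,880
18–64: 907 + 2,021 + 2,015 + 1,979 + 2,527 + 1,804 + 2,053 + 2,548 + 2,701 + 2,224 = 20,779
65+: 1,944 + 1,468 = 3,412
Youth dependency ratio = 5,880 / 20,779 × 100 = 28.3
Old-age dependency ratio = 3,412 / 20,779 × 100 = 16.4
Total dependency ratio = (5,880 + 3,412) / 20,779 × 100 = 9,292 / 20,779 × 100 = 44.7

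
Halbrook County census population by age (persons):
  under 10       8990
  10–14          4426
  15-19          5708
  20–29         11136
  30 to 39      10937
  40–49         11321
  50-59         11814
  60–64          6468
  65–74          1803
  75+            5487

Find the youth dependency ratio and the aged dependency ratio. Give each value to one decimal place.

Youth dependency ratio: 23.4
Old-age dependency ratio: 12.7

0–14: 8990 + 4426 = 13416
15–64: 5708 + 11136 + 10937 + 11321 + 11814 + 6468 = 57384
65+: 1803 + 5487 = 7290
Youth dependency ratio = 13416 / 57384 × 100 = 23.4
Old-age dependency ratio = 7290 / 57384 × 100 = 12.7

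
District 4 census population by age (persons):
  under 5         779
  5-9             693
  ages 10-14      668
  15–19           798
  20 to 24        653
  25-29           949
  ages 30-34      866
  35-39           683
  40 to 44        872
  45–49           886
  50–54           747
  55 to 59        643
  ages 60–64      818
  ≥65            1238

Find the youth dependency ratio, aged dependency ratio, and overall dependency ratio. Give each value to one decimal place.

Youth dependency ratio: 27.0
Old-age dependency ratio: 15.6
Total dependency ratio: 42.7

0–14: 779 + 693 + 668 = 2140
15–64: 798 + 653 + 949 + 866 + 683 + 872 + 886 + 747 + 643 + 818 = 7915
65+: 1238
Youth dependency ratio = 2140 / 7915 × 100 = 27.0
Old-age dependency ratio = 1238 / 7915 × 100 = 15.6
Total dependency ratio = (2140 + 1238) / 7915 × 100 = 3378 / 7915 × 100 = 42.7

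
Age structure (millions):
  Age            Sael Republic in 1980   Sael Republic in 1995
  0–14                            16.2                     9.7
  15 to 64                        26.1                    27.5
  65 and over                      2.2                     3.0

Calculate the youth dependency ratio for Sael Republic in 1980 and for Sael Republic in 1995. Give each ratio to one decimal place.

Sael Republic in 1980: 16.2 / 26.1 × 100 = 62.1
Sael Republic in 1995: 9.7 / 27.5 × 100 = 35.3

Sael Republic in 1980: 62.1
Sael Republic in 1995: 35.3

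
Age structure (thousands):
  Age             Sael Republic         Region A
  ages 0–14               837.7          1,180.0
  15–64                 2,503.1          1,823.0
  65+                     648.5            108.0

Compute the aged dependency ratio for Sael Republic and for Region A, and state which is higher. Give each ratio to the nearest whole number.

Sael Republic: 26
Region A: 6
Higher: Sael Republic

Sael Republic: 648.5 / 2,503.1 × 100 = 26
Region A: 108.0 / 1,823.0 × 100 = 6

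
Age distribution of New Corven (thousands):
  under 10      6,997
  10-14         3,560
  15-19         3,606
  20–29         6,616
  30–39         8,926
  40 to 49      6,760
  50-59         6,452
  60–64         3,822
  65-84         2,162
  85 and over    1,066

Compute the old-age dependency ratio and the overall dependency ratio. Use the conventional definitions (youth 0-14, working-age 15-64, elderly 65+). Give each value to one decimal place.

0–14: 6,997 + 3,560 = 10,557
15–64: 3,606 + 6,616 + 8,926 + 6,760 + 6,452 + 3,822 = 36,182
65+: 2,162 + 1,066 = 3,228
Old-age dependency ratio = 3,228 / 36,182 × 100 = 8.9
Total dependency ratio = (10,557 + 3,228) / 36,182 × 100 = 13,785 / 36,182 × 100 = 38.1

Old-age dependency ratio: 8.9
Total dependency ratio: 38.1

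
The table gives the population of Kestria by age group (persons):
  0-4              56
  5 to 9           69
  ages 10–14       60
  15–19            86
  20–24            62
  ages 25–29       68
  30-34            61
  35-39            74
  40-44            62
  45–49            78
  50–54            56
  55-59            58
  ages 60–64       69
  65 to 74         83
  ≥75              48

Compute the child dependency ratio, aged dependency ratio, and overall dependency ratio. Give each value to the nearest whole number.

Youth dependency ratio: 27
Old-age dependency ratio: 19
Total dependency ratio: 47

0–14: 56 + 69 + 60 = 185
15–64: 86 + 62 + 68 + 61 + 74 + 62 + 78 + 56 + 58 + 69 = 674
65+: 83 + 48 = 131
Youth dependency ratio = 185 / 674 × 100 = 27
Old-age dependency ratio = 131 / 674 × 100 = 19
Total dependency ratio = (185 + 131) / 674 × 100 = 316 / 674 × 100 = 47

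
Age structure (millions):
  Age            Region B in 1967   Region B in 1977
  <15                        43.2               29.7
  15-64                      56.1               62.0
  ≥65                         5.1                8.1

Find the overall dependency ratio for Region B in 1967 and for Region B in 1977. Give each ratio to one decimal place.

Region B in 1967: (43.2 + 5.1) / 56.1 × 100 = 48.3 / 56.1 × 100 = 86.1
Region B in 1977: (29.7 + 8.1) / 62.0 × 100 = 37.8 / 62.0 × 100 = 61.0

Region B in 1967: 86.1
Region B in 1977: 61.0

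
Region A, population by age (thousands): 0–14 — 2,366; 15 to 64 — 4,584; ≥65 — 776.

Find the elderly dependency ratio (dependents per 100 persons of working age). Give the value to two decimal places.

Old-age dependency ratio = 776 / 4,584 × 100 = 16.93

Old-age dependency ratio: 16.93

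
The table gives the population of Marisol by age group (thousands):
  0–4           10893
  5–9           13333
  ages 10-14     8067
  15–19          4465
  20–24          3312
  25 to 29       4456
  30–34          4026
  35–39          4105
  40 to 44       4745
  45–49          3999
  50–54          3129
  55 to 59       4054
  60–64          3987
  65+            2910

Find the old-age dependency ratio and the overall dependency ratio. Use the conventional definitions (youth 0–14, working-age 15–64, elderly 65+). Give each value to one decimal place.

0–14: 10893 + 13333 + 8067 = 32293
15–64: 4465 + 3312 + 4456 + 4026 + 4105 + 4745 + 3999 + 3129 + 4054 + 3987 = 40278
65+: 2910
Old-age dependency ratio = 2910 / 40278 × 100 = 7.2
Total dependency ratio = (32293 + 2910) / 40278 × 100 = 35203 / 40278 × 100 = 87.4

Old-age dependency ratio: 7.2
Total dependency ratio: 87.4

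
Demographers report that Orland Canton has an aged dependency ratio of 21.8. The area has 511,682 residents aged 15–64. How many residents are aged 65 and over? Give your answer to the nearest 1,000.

Aged 65 and over: 112,000

Old-age dependency ratio = elderly / working-age × 100
21.8 = E / 511,682 × 100
⇒ 112,000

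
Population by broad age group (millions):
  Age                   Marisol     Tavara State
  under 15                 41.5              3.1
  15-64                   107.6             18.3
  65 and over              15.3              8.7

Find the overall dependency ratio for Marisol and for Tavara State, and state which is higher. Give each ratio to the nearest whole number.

Marisol: 53
Tavara State: 64
Higher: Tavara State

Marisol: (41.5 + 15.3) / 107.6 × 100 = 56.8 / 107.6 × 100 = 53
Tavara State: (3.1 + 8.7) / 18.3 × 100 = 11.8 / 18.3 × 100 = 64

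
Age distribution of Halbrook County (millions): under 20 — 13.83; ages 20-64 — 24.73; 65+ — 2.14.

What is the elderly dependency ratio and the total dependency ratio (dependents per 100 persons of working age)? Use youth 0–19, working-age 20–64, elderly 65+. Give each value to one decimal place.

Old-age dependency ratio = 2.14 / 24.73 × 100 = 8.7
Total dependency ratio = (13.83 + 2.14) / 24.73 × 100 = 15.97 / 24.73 × 100 = 64.6

Old-age dependency ratio: 8.7
Total dependency ratio: 64.6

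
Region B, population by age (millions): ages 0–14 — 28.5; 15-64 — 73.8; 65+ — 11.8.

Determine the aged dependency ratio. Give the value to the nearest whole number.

Old-age dependency ratio = 11.8 / 73.8 × 100 = 16

Old-age dependency ratio: 16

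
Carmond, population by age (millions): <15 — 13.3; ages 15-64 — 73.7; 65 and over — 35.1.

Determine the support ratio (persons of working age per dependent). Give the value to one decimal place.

Support ratio = 73.7 / (13.3 + 35.1) = 73.7 / 48.4 = 1.5

Support ratio: 1.5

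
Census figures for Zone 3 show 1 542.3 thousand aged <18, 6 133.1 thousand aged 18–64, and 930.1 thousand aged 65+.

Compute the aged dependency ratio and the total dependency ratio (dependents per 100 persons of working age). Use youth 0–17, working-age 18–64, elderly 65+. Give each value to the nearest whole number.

Old-age dependency ratio = 930.1 / 6 133.1 × 100 = 15
Total dependency ratio = (1 542.3 + 930.1) / 6 133.1 × 100 = 2 472.4 / 6 133.1 × 100 = 40

Old-age dependency ratio: 15
Total dependency ratio: 40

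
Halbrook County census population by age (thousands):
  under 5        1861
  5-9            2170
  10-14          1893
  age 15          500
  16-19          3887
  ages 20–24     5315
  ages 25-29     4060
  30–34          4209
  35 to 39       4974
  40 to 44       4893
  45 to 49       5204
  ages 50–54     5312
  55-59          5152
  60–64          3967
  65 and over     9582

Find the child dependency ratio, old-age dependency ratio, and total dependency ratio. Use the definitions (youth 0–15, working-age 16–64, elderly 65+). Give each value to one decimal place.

Youth dependency ratio: 13.7
Old-age dependency ratio: 20.4
Total dependency ratio: 34.1

0–15: 1861 + 2170 + 1893 + 500 = 6424
16–64: 3887 + 5315 + 4060 + 4209 + 4974 + 4893 + 5204 + 5312 + 5152 + 3967 = 46973
65+: 9582
Youth dependency ratio = 6424 / 46973 × 100 = 13.7
Old-age dependency ratio = 9582 / 46973 × 100 = 20.4
Total dependency ratio = (6424 + 9582) / 46973 × 100 = 16006 / 46973 × 100 = 34.1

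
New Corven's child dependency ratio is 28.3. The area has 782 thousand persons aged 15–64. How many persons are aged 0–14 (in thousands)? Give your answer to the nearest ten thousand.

Youth dependency ratio = youth / working-age × 100
28.3 = Y / 782 × 100
⇒ 220

Aged 0–14: 220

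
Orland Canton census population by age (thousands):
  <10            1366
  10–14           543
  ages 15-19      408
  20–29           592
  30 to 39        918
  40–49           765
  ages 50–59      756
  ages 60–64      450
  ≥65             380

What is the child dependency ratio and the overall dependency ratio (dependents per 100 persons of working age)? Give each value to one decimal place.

0–14: 1366 + 543 = 1909
15–64: 408 + 592 + 918 + 765 + 756 + 450 = 3889
65+: 380
Youth dependency ratio = 1909 / 3889 × 100 = 49.1
Total dependency ratio = (1909 + 380) / 3889 × 100 = 2289 / 3889 × 100 = 58.9

Youth dependency ratio: 49.1
Total dependency ratio: 58.9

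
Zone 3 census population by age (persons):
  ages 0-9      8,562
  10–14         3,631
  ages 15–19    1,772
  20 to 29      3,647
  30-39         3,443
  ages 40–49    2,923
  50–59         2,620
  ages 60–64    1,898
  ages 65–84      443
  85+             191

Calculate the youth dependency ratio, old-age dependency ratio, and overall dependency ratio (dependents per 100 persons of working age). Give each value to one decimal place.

0–14: 8,562 + 3,631 = 12,193
15–64: 1,772 + 3,647 + 3,443 + 2,923 + 2,620 + 1,898 = 16,303
65+: 443 + 191 = 634
Youth dependency ratio = 12,193 / 16,303 × 100 = 74.8
Old-age dependency ratio = 634 / 16,303 × 100 = 3.9
Total dependency ratio = (12,193 + 634) / 16,303 × 100 = 12,827 / 16,303 × 100 = 78.7

Youth dependency ratio: 74.8
Old-age dependency ratio: 3.9
Total dependency ratio: 78.7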